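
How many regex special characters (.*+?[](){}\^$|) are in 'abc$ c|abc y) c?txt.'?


Regex special characters are: . * + ? [ ] ( ) { } \ ^ $ |
Scanning 'abc$ c|abc y) c?txt.':
  pos 3: '$' -> SPECIAL
  pos 6: '|' -> SPECIAL
  pos 12: ')' -> SPECIAL
  pos 15: '?' -> SPECIAL
  pos 19: '.' -> SPECIAL
Special chars found: ['$', '|', ')', '?', '.']
Total: 5

5


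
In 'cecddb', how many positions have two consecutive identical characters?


Looking for consecutive identical characters in 'cecddb':
  pos 0-1: 'c' vs 'e' -> different
  pos 1-2: 'e' vs 'c' -> different
  pos 2-3: 'c' vs 'd' -> different
  pos 3-4: 'd' vs 'd' -> MATCH ('dd')
  pos 4-5: 'd' vs 'b' -> different
Consecutive identical pairs: ['dd']
Count: 1

1


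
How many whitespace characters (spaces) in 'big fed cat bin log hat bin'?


\s matches whitespace characters (spaces, tabs, etc.).
Text: 'big fed cat bin log hat bin'
This text has 7 words separated by spaces.
Number of spaces = number of words - 1 = 7 - 1 = 6

6


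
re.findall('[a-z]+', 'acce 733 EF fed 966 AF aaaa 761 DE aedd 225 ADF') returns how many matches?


Pattern '[a-z]+' finds one or more lowercase letters.
Text: 'acce 733 EF fed 966 AF aaaa 761 DE aedd 225 ADF'
Scanning for matches:
  Match 1: 'acce'
  Match 2: 'fed'
  Match 3: 'aaaa'
  Match 4: 'aedd'
Total matches: 4

4


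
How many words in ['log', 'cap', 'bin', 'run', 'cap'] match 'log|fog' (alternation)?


Alternation 'log|fog' matches either 'log' or 'fog'.
Checking each word:
  'log' -> MATCH
  'cap' -> no
  'bin' -> no
  'run' -> no
  'cap' -> no
Matches: ['log']
Count: 1

1


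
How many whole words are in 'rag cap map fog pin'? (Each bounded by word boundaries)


Word boundaries (\b) mark the start/end of each word.
Text: 'rag cap map fog pin'
Splitting by whitespace:
  Word 1: 'rag'
  Word 2: 'cap'
  Word 3: 'map'
  Word 4: 'fog'
  Word 5: 'pin'
Total whole words: 5

5


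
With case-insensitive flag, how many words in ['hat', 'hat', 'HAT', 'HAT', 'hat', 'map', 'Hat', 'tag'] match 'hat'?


Case-insensitive matching: compare each word's lowercase form to 'hat'.
  'hat' -> lower='hat' -> MATCH
  'hat' -> lower='hat' -> MATCH
  'HAT' -> lower='hat' -> MATCH
  'HAT' -> lower='hat' -> MATCH
  'hat' -> lower='hat' -> MATCH
  'map' -> lower='map' -> no
  'Hat' -> lower='hat' -> MATCH
  'tag' -> lower='tag' -> no
Matches: ['hat', 'hat', 'HAT', 'HAT', 'hat', 'Hat']
Count: 6

6


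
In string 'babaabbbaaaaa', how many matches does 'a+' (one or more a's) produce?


Pattern 'a+' matches one or more consecutive a's.
String: 'babaabbbaaaaa'
Scanning for runs of a:
  Match 1: 'a' (length 1)
  Match 2: 'aa' (length 2)
  Match 3: 'aaaaa' (length 5)
Total matches: 3

3


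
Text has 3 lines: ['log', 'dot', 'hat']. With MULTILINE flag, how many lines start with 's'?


With MULTILINE flag, ^ matches the start of each line.
Lines: ['log', 'dot', 'hat']
Checking which lines start with 's':
  Line 1: 'log' -> no
  Line 2: 'dot' -> no
  Line 3: 'hat' -> no
Matching lines: []
Count: 0

0


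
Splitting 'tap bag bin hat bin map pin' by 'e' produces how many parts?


Splitting by 'e' breaks the string at each occurrence of the separator.
Text: 'tap bag bin hat bin map pin'
Parts after split:
  Part 1: 'tap bag bin hat bin map pin'
Total parts: 1

1


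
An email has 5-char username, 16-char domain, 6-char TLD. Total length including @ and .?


An email address has format: username@domain.tld
Username length: 5
'@' character: 1
Domain length: 16
'.' character: 1
TLD length: 6
Total = 5 + 1 + 16 + 1 + 6 = 29

29


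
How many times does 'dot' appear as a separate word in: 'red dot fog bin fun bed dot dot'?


Scanning each word for exact match 'dot':
  Word 1: 'red' -> no
  Word 2: 'dot' -> MATCH
  Word 3: 'fog' -> no
  Word 4: 'bin' -> no
  Word 5: 'fun' -> no
  Word 6: 'bed' -> no
  Word 7: 'dot' -> MATCH
  Word 8: 'dot' -> MATCH
Total matches: 3

3


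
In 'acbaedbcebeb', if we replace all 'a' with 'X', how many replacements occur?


re.sub('a', 'X', text) replaces every occurrence of 'a' with 'X'.
Text: 'acbaedbcebeb'
Scanning for 'a':
  pos 0: 'a' -> replacement #1
  pos 3: 'a' -> replacement #2
Total replacements: 2

2


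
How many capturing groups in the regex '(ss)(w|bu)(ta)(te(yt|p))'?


To count capturing groups, count each '(' that starts a group.
Pattern: '(ss)(w|bu)(ta)(te(yt|p))'
Walking through the pattern:
  Position 0: '(' -> group #1
  Position 4: '(' -> group #2
  Position 10: '(' -> group #3
  Position 14: '(' -> group #4
  Position 17: '(' -> group #5
Total capturing groups: 5

5


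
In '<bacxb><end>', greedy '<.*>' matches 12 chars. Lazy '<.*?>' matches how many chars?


Greedy '<.*>' tries to match as MUCH as possible.
Lazy '<.*?>' tries to match as LITTLE as possible.

String: '<bacxb><end>'
Greedy '<.*>' starts at first '<' and extends to the LAST '>': '<bacxb><end>' (12 chars)
Lazy '<.*?>' starts at first '<' and stops at the FIRST '>': '<bacxb>' (7 chars)

7


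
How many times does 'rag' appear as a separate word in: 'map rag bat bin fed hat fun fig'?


Scanning each word for exact match 'rag':
  Word 1: 'map' -> no
  Word 2: 'rag' -> MATCH
  Word 3: 'bat' -> no
  Word 4: 'bin' -> no
  Word 5: 'fed' -> no
  Word 6: 'hat' -> no
  Word 7: 'fun' -> no
  Word 8: 'fig' -> no
Total matches: 1

1


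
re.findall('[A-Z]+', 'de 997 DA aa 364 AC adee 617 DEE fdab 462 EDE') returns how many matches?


Pattern '[A-Z]+' finds one or more uppercase letters.
Text: 'de 997 DA aa 364 AC adee 617 DEE fdab 462 EDE'
Scanning for matches:
  Match 1: 'DA'
  Match 2: 'AC'
  Match 3: 'DEE'
  Match 4: 'EDE'
Total matches: 4

4


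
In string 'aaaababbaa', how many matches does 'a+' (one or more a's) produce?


Pattern 'a+' matches one or more consecutive a's.
String: 'aaaababbaa'
Scanning for runs of a:
  Match 1: 'aaaa' (length 4)
  Match 2: 'a' (length 1)
  Match 3: 'aa' (length 2)
Total matches: 3

3


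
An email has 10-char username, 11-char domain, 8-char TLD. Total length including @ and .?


An email address has format: username@domain.tld
Username length: 10
'@' character: 1
Domain length: 11
'.' character: 1
TLD length: 8
Total = 10 + 1 + 11 + 1 + 8 = 31

31


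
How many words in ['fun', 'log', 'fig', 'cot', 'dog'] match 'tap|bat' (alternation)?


Alternation 'tap|bat' matches either 'tap' or 'bat'.
Checking each word:
  'fun' -> no
  'log' -> no
  'fig' -> no
  'cot' -> no
  'dog' -> no
Matches: []
Count: 0

0


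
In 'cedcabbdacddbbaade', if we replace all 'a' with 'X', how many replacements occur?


re.sub('a', 'X', text) replaces every occurrence of 'a' with 'X'.
Text: 'cedcabbdacddbbaade'
Scanning for 'a':
  pos 4: 'a' -> replacement #1
  pos 8: 'a' -> replacement #2
  pos 14: 'a' -> replacement #3
  pos 15: 'a' -> replacement #4
Total replacements: 4

4


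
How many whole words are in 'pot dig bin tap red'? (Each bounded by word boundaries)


Word boundaries (\b) mark the start/end of each word.
Text: 'pot dig bin tap red'
Splitting by whitespace:
  Word 1: 'pot'
  Word 2: 'dig'
  Word 3: 'bin'
  Word 4: 'tap'
  Word 5: 'red'
Total whole words: 5

5


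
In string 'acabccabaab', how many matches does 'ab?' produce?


Pattern 'ab?' matches 'a' optionally followed by 'b'.
String: 'acabccabaab'
Scanning left to right for 'a' then checking next char:
  Match 1: 'a' (a not followed by b)
  Match 2: 'ab' (a followed by b)
  Match 3: 'ab' (a followed by b)
  Match 4: 'a' (a not followed by b)
  Match 5: 'ab' (a followed by b)
Total matches: 5

5


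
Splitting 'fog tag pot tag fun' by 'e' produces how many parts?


Splitting by 'e' breaks the string at each occurrence of the separator.
Text: 'fog tag pot tag fun'
Parts after split:
  Part 1: 'fog tag pot tag fun'
Total parts: 1

1


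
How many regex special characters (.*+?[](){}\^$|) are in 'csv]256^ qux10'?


Regex special characters are: . * + ? [ ] ( ) { } \ ^ $ |
Scanning 'csv]256^ qux10':
  pos 3: ']' -> SPECIAL
  pos 7: '^' -> SPECIAL
Special chars found: [']', '^']
Total: 2

2


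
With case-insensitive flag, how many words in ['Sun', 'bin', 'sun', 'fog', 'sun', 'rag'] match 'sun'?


Case-insensitive matching: compare each word's lowercase form to 'sun'.
  'Sun' -> lower='sun' -> MATCH
  'bin' -> lower='bin' -> no
  'sun' -> lower='sun' -> MATCH
  'fog' -> lower='fog' -> no
  'sun' -> lower='sun' -> MATCH
  'rag' -> lower='rag' -> no
Matches: ['Sun', 'sun', 'sun']
Count: 3

3


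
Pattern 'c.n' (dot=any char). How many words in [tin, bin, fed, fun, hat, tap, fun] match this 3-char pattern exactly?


Pattern 'c.n' means: starts with 'c', any single char, ends with 'n'.
Checking each word (must be exactly 3 chars):
  'tin' (len=3): no
  'bin' (len=3): no
  'fed' (len=3): no
  'fun' (len=3): no
  'hat' (len=3): no
  'tap' (len=3): no
  'fun' (len=3): no
Matching words: []
Total: 0

0


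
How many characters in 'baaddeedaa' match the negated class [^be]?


Negated class [^be] matches any char NOT in {b, e}
Scanning 'baaddeedaa':
  pos 0: 'b' -> no (excluded)
  pos 1: 'a' -> MATCH
  pos 2: 'a' -> MATCH
  pos 3: 'd' -> MATCH
  pos 4: 'd' -> MATCH
  pos 5: 'e' -> no (excluded)
  pos 6: 'e' -> no (excluded)
  pos 7: 'd' -> MATCH
  pos 8: 'a' -> MATCH
  pos 9: 'a' -> MATCH
Total matches: 7

7


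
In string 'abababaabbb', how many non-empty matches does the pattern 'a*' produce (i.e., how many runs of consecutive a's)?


Pattern 'a*' matches zero or more a's. We want non-empty runs of consecutive a's.
String: 'abababaabbb'
Walking through the string to find runs of a's:
  Run 1: positions 0-0 -> 'a'
  Run 2: positions 2-2 -> 'a'
  Run 3: positions 4-4 -> 'a'
  Run 4: positions 6-7 -> 'aa'
Non-empty runs found: ['a', 'a', 'a', 'aa']
Count: 4

4


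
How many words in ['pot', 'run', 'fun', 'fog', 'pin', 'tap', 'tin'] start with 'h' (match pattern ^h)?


Pattern ^h anchors to start of word. Check which words begin with 'h':
  'pot' -> no
  'run' -> no
  'fun' -> no
  'fog' -> no
  'pin' -> no
  'tap' -> no
  'tin' -> no
Matching words: []
Count: 0

0


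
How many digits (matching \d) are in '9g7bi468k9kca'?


\d matches any digit 0-9.
Scanning '9g7bi468k9kca':
  pos 0: '9' -> DIGIT
  pos 2: '7' -> DIGIT
  pos 5: '4' -> DIGIT
  pos 6: '6' -> DIGIT
  pos 7: '8' -> DIGIT
  pos 9: '9' -> DIGIT
Digits found: ['9', '7', '4', '6', '8', '9']
Total: 6

6


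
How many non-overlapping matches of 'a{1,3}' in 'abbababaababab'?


Pattern 'a{1,3}' matches between 1 and 3 consecutive a's (greedy).
String: 'abbababaababab'
Finding runs of a's and applying greedy matching:
  Run at pos 0: 'a' (length 1)
  Run at pos 3: 'a' (length 1)
  Run at pos 5: 'a' (length 1)
  Run at pos 7: 'aa' (length 2)
  Run at pos 10: 'a' (length 1)
  Run at pos 12: 'a' (length 1)
Matches: ['a', 'a', 'a', 'aa', 'a', 'a']
Count: 6

6


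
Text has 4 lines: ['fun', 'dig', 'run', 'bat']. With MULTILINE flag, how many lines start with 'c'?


With MULTILINE flag, ^ matches the start of each line.
Lines: ['fun', 'dig', 'run', 'bat']
Checking which lines start with 'c':
  Line 1: 'fun' -> no
  Line 2: 'dig' -> no
  Line 3: 'run' -> no
  Line 4: 'bat' -> no
Matching lines: []
Count: 0

0


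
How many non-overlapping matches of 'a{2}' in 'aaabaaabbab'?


Pattern 'a{2}' matches exactly 2 consecutive a's (greedy, non-overlapping).
String: 'aaabaaabbab'
Scanning for runs of a's:
  Run at pos 0: 'aaa' (length 3) -> 1 match(es)
  Run at pos 4: 'aaa' (length 3) -> 1 match(es)
  Run at pos 9: 'a' (length 1) -> 0 match(es)
Matches found: ['aa', 'aa']
Total: 2

2


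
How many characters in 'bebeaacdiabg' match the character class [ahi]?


Character class [ahi] matches any of: {a, h, i}
Scanning string 'bebeaacdiabg' character by character:
  pos 0: 'b' -> no
  pos 1: 'e' -> no
  pos 2: 'b' -> no
  pos 3: 'e' -> no
  pos 4: 'a' -> MATCH
  pos 5: 'a' -> MATCH
  pos 6: 'c' -> no
  pos 7: 'd' -> no
  pos 8: 'i' -> MATCH
  pos 9: 'a' -> MATCH
  pos 10: 'b' -> no
  pos 11: 'g' -> no
Total matches: 4

4


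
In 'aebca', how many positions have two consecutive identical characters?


Looking for consecutive identical characters in 'aebca':
  pos 0-1: 'a' vs 'e' -> different
  pos 1-2: 'e' vs 'b' -> different
  pos 2-3: 'b' vs 'c' -> different
  pos 3-4: 'c' vs 'a' -> different
Consecutive identical pairs: []
Count: 0

0


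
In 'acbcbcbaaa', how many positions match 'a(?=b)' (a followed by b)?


Lookahead 'a(?=b)' matches 'a' only when followed by 'b'.
String: 'acbcbcbaaa'
Checking each position where char is 'a':
  pos 0: 'a' -> no (next='c')
  pos 7: 'a' -> no (next='a')
  pos 8: 'a' -> no (next='a')
Matching positions: []
Count: 0

0


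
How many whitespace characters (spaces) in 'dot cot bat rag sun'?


\s matches whitespace characters (spaces, tabs, etc.).
Text: 'dot cot bat rag sun'
This text has 5 words separated by spaces.
Number of spaces = number of words - 1 = 5 - 1 = 4

4


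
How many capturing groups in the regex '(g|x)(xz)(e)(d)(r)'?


To count capturing groups, count each '(' that starts a group.
Pattern: '(g|x)(xz)(e)(d)(r)'
Walking through the pattern:
  Position 0: '(' -> group #1
  Position 5: '(' -> group #2
  Position 9: '(' -> group #3
  Position 12: '(' -> group #4
  Position 15: '(' -> group #5
Total capturing groups: 5

5


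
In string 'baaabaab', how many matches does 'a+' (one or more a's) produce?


Pattern 'a+' matches one or more consecutive a's.
String: 'baaabaab'
Scanning for runs of a:
  Match 1: 'aaa' (length 3)
  Match 2: 'aa' (length 2)
Total matches: 2

2


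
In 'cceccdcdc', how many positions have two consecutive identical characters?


Looking for consecutive identical characters in 'cceccdcdc':
  pos 0-1: 'c' vs 'c' -> MATCH ('cc')
  pos 1-2: 'c' vs 'e' -> different
  pos 2-3: 'e' vs 'c' -> different
  pos 3-4: 'c' vs 'c' -> MATCH ('cc')
  pos 4-5: 'c' vs 'd' -> different
  pos 5-6: 'd' vs 'c' -> different
  pos 6-7: 'c' vs 'd' -> different
  pos 7-8: 'd' vs 'c' -> different
Consecutive identical pairs: ['cc', 'cc']
Count: 2

2


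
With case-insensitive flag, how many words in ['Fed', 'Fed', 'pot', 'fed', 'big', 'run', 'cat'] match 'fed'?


Case-insensitive matching: compare each word's lowercase form to 'fed'.
  'Fed' -> lower='fed' -> MATCH
  'Fed' -> lower='fed' -> MATCH
  'pot' -> lower='pot' -> no
  'fed' -> lower='fed' -> MATCH
  'big' -> lower='big' -> no
  'run' -> lower='run' -> no
  'cat' -> lower='cat' -> no
Matches: ['Fed', 'Fed', 'fed']
Count: 3

3


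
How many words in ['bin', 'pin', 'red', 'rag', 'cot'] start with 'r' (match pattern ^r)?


Pattern ^r anchors to start of word. Check which words begin with 'r':
  'bin' -> no
  'pin' -> no
  'red' -> MATCH (starts with 'r')
  'rag' -> MATCH (starts with 'r')
  'cot' -> no
Matching words: ['red', 'rag']
Count: 2

2


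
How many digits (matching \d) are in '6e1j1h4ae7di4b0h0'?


\d matches any digit 0-9.
Scanning '6e1j1h4ae7di4b0h0':
  pos 0: '6' -> DIGIT
  pos 2: '1' -> DIGIT
  pos 4: '1' -> DIGIT
  pos 6: '4' -> DIGIT
  pos 9: '7' -> DIGIT
  pos 12: '4' -> DIGIT
  pos 14: '0' -> DIGIT
  pos 16: '0' -> DIGIT
Digits found: ['6', '1', '1', '4', '7', '4', '0', '0']
Total: 8

8


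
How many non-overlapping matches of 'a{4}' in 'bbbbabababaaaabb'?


Pattern 'a{4}' matches exactly 4 consecutive a's (greedy, non-overlapping).
String: 'bbbbabababaaaabb'
Scanning for runs of a's:
  Run at pos 4: 'a' (length 1) -> 0 match(es)
  Run at pos 6: 'a' (length 1) -> 0 match(es)
  Run at pos 8: 'a' (length 1) -> 0 match(es)
  Run at pos 10: 'aaaa' (length 4) -> 1 match(es)
Matches found: ['aaaa']
Total: 1

1


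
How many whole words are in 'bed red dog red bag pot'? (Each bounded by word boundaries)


Word boundaries (\b) mark the start/end of each word.
Text: 'bed red dog red bag pot'
Splitting by whitespace:
  Word 1: 'bed'
  Word 2: 'red'
  Word 3: 'dog'
  Word 4: 'red'
  Word 5: 'bag'
  Word 6: 'pot'
Total whole words: 6

6


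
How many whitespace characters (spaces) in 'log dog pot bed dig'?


\s matches whitespace characters (spaces, tabs, etc.).
Text: 'log dog pot bed dig'
This text has 5 words separated by spaces.
Number of spaces = number of words - 1 = 5 - 1 = 4

4


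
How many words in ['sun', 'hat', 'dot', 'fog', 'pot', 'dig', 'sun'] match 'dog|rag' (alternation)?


Alternation 'dog|rag' matches either 'dog' or 'rag'.
Checking each word:
  'sun' -> no
  'hat' -> no
  'dot' -> no
  'fog' -> no
  'pot' -> no
  'dig' -> no
  'sun' -> no
Matches: []
Count: 0

0


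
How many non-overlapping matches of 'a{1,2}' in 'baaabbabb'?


Pattern 'a{1,2}' matches between 1 and 2 consecutive a's (greedy).
String: 'baaabbabb'
Finding runs of a's and applying greedy matching:
  Run at pos 1: 'aaa' (length 3)
  Run at pos 6: 'a' (length 1)
Matches: ['aa', 'a', 'a']
Count: 3

3


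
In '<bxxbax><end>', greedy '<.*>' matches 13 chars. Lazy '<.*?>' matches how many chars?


Greedy '<.*>' tries to match as MUCH as possible.
Lazy '<.*?>' tries to match as LITTLE as possible.

String: '<bxxbax><end>'
Greedy '<.*>' starts at first '<' and extends to the LAST '>': '<bxxbax><end>' (13 chars)
Lazy '<.*?>' starts at first '<' and stops at the FIRST '>': '<bxxbax>' (8 chars)

8


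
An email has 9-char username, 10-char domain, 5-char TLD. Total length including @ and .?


An email address has format: username@domain.tld
Username length: 9
'@' character: 1
Domain length: 10
'.' character: 1
TLD length: 5
Total = 9 + 1 + 10 + 1 + 5 = 26

26


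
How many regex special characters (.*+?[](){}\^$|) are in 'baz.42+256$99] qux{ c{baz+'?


Regex special characters are: . * + ? [ ] ( ) { } \ ^ $ |
Scanning 'baz.42+256$99] qux{ c{baz+':
  pos 3: '.' -> SPECIAL
  pos 6: '+' -> SPECIAL
  pos 10: '$' -> SPECIAL
  pos 13: ']' -> SPECIAL
  pos 18: '{' -> SPECIAL
  pos 21: '{' -> SPECIAL
  pos 25: '+' -> SPECIAL
Special chars found: ['.', '+', '$', ']', '{', '{', '+']
Total: 7

7


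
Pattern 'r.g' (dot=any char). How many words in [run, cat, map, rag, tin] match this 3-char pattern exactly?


Pattern 'r.g' means: starts with 'r', any single char, ends with 'g'.
Checking each word (must be exactly 3 chars):
  'run' (len=3): no
  'cat' (len=3): no
  'map' (len=3): no
  'rag' (len=3): MATCH
  'tin' (len=3): no
Matching words: ['rag']
Total: 1

1


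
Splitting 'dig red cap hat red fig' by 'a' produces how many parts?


Splitting by 'a' breaks the string at each occurrence of the separator.
Text: 'dig red cap hat red fig'
Parts after split:
  Part 1: 'dig red c'
  Part 2: 'p h'
  Part 3: 't red fig'
Total parts: 3

3


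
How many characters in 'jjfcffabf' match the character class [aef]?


Character class [aef] matches any of: {a, e, f}
Scanning string 'jjfcffabf' character by character:
  pos 0: 'j' -> no
  pos 1: 'j' -> no
  pos 2: 'f' -> MATCH
  pos 3: 'c' -> no
  pos 4: 'f' -> MATCH
  pos 5: 'f' -> MATCH
  pos 6: 'a' -> MATCH
  pos 7: 'b' -> no
  pos 8: 'f' -> MATCH
Total matches: 5

5


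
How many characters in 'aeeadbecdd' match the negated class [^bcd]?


Negated class [^bcd] matches any char NOT in {b, c, d}
Scanning 'aeeadbecdd':
  pos 0: 'a' -> MATCH
  pos 1: 'e' -> MATCH
  pos 2: 'e' -> MATCH
  pos 3: 'a' -> MATCH
  pos 4: 'd' -> no (excluded)
  pos 5: 'b' -> no (excluded)
  pos 6: 'e' -> MATCH
  pos 7: 'c' -> no (excluded)
  pos 8: 'd' -> no (excluded)
  pos 9: 'd' -> no (excluded)
Total matches: 5

5


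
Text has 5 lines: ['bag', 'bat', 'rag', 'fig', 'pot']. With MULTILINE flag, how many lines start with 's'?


With MULTILINE flag, ^ matches the start of each line.
Lines: ['bag', 'bat', 'rag', 'fig', 'pot']
Checking which lines start with 's':
  Line 1: 'bag' -> no
  Line 2: 'bat' -> no
  Line 3: 'rag' -> no
  Line 4: 'fig' -> no
  Line 5: 'pot' -> no
Matching lines: []
Count: 0

0


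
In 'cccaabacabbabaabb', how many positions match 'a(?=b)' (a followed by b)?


Lookahead 'a(?=b)' matches 'a' only when followed by 'b'.
String: 'cccaabacabbabaabb'
Checking each position where char is 'a':
  pos 3: 'a' -> no (next='a')
  pos 4: 'a' -> MATCH (next='b')
  pos 6: 'a' -> no (next='c')
  pos 8: 'a' -> MATCH (next='b')
  pos 11: 'a' -> MATCH (next='b')
  pos 13: 'a' -> no (next='a')
  pos 14: 'a' -> MATCH (next='b')
Matching positions: [4, 8, 11, 14]
Count: 4

4


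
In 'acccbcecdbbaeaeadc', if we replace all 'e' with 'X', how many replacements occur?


re.sub('e', 'X', text) replaces every occurrence of 'e' with 'X'.
Text: 'acccbcecdbbaeaeadc'
Scanning for 'e':
  pos 6: 'e' -> replacement #1
  pos 12: 'e' -> replacement #2
  pos 14: 'e' -> replacement #3
Total replacements: 3

3


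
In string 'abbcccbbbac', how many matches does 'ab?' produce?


Pattern 'ab?' matches 'a' optionally followed by 'b'.
String: 'abbcccbbbac'
Scanning left to right for 'a' then checking next char:
  Match 1: 'ab' (a followed by b)
  Match 2: 'a' (a not followed by b)
Total matches: 2

2


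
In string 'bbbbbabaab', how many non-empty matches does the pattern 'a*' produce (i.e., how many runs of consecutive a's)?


Pattern 'a*' matches zero or more a's. We want non-empty runs of consecutive a's.
String: 'bbbbbabaab'
Walking through the string to find runs of a's:
  Run 1: positions 5-5 -> 'a'
  Run 2: positions 7-8 -> 'aa'
Non-empty runs found: ['a', 'aa']
Count: 2

2


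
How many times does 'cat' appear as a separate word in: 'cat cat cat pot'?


Scanning each word for exact match 'cat':
  Word 1: 'cat' -> MATCH
  Word 2: 'cat' -> MATCH
  Word 3: 'cat' -> MATCH
  Word 4: 'pot' -> no
Total matches: 3

3


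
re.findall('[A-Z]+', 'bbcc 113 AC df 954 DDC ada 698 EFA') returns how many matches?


Pattern '[A-Z]+' finds one or more uppercase letters.
Text: 'bbcc 113 AC df 954 DDC ada 698 EFA'
Scanning for matches:
  Match 1: 'AC'
  Match 2: 'DDC'
  Match 3: 'EFA'
Total matches: 3

3


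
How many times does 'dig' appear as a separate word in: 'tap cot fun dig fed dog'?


Scanning each word for exact match 'dig':
  Word 1: 'tap' -> no
  Word 2: 'cot' -> no
  Word 3: 'fun' -> no
  Word 4: 'dig' -> MATCH
  Word 5: 'fed' -> no
  Word 6: 'dog' -> no
Total matches: 1

1


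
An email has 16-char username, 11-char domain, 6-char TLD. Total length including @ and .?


An email address has format: username@domain.tld
Username length: 16
'@' character: 1
Domain length: 11
'.' character: 1
TLD length: 6
Total = 16 + 1 + 11 + 1 + 6 = 35

35


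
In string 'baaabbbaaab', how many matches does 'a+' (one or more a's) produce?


Pattern 'a+' matches one or more consecutive a's.
String: 'baaabbbaaab'
Scanning for runs of a:
  Match 1: 'aaa' (length 3)
  Match 2: 'aaa' (length 3)
Total matches: 2

2


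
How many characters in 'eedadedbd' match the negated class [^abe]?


Negated class [^abe] matches any char NOT in {a, b, e}
Scanning 'eedadedbd':
  pos 0: 'e' -> no (excluded)
  pos 1: 'e' -> no (excluded)
  pos 2: 'd' -> MATCH
  pos 3: 'a' -> no (excluded)
  pos 4: 'd' -> MATCH
  pos 5: 'e' -> no (excluded)
  pos 6: 'd' -> MATCH
  pos 7: 'b' -> no (excluded)
  pos 8: 'd' -> MATCH
Total matches: 4

4


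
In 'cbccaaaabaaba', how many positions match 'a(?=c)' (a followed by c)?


Lookahead 'a(?=c)' matches 'a' only when followed by 'c'.
String: 'cbccaaaabaaba'
Checking each position where char is 'a':
  pos 4: 'a' -> no (next='a')
  pos 5: 'a' -> no (next='a')
  pos 6: 'a' -> no (next='a')
  pos 7: 'a' -> no (next='b')
  pos 9: 'a' -> no (next='a')
  pos 10: 'a' -> no (next='b')
Matching positions: []
Count: 0

0


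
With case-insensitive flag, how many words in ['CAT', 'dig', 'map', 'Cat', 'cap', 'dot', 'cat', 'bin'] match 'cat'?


Case-insensitive matching: compare each word's lowercase form to 'cat'.
  'CAT' -> lower='cat' -> MATCH
  'dig' -> lower='dig' -> no
  'map' -> lower='map' -> no
  'Cat' -> lower='cat' -> MATCH
  'cap' -> lower='cap' -> no
  'dot' -> lower='dot' -> no
  'cat' -> lower='cat' -> MATCH
  'bin' -> lower='bin' -> no
Matches: ['CAT', 'Cat', 'cat']
Count: 3

3


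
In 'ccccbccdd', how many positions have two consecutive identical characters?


Looking for consecutive identical characters in 'ccccbccdd':
  pos 0-1: 'c' vs 'c' -> MATCH ('cc')
  pos 1-2: 'c' vs 'c' -> MATCH ('cc')
  pos 2-3: 'c' vs 'c' -> MATCH ('cc')
  pos 3-4: 'c' vs 'b' -> different
  pos 4-5: 'b' vs 'c' -> different
  pos 5-6: 'c' vs 'c' -> MATCH ('cc')
  pos 6-7: 'c' vs 'd' -> different
  pos 7-8: 'd' vs 'd' -> MATCH ('dd')
Consecutive identical pairs: ['cc', 'cc', 'cc', 'cc', 'dd']
Count: 5

5


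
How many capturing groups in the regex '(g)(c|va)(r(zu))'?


To count capturing groups, count each '(' that starts a group.
Pattern: '(g)(c|va)(r(zu))'
Walking through the pattern:
  Position 0: '(' -> group #1
  Position 3: '(' -> group #2
  Position 9: '(' -> group #3
  Position 11: '(' -> group #4
Total capturing groups: 4

4


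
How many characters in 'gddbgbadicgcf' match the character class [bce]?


Character class [bce] matches any of: {b, c, e}
Scanning string 'gddbgbadicgcf' character by character:
  pos 0: 'g' -> no
  pos 1: 'd' -> no
  pos 2: 'd' -> no
  pos 3: 'b' -> MATCH
  pos 4: 'g' -> no
  pos 5: 'b' -> MATCH
  pos 6: 'a' -> no
  pos 7: 'd' -> no
  pos 8: 'i' -> no
  pos 9: 'c' -> MATCH
  pos 10: 'g' -> no
  pos 11: 'c' -> MATCH
  pos 12: 'f' -> no
Total matches: 4

4


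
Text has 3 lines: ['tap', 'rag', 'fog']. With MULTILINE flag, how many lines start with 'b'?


With MULTILINE flag, ^ matches the start of each line.
Lines: ['tap', 'rag', 'fog']
Checking which lines start with 'b':
  Line 1: 'tap' -> no
  Line 2: 'rag' -> no
  Line 3: 'fog' -> no
Matching lines: []
Count: 0

0


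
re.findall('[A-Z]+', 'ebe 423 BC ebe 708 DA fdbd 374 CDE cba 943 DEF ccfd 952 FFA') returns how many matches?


Pattern '[A-Z]+' finds one or more uppercase letters.
Text: 'ebe 423 BC ebe 708 DA fdbd 374 CDE cba 943 DEF ccfd 952 FFA'
Scanning for matches:
  Match 1: 'BC'
  Match 2: 'DA'
  Match 3: 'CDE'
  Match 4: 'DEF'
  Match 5: 'FFA'
Total matches: 5

5


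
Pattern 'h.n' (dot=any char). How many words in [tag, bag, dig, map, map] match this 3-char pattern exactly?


Pattern 'h.n' means: starts with 'h', any single char, ends with 'n'.
Checking each word (must be exactly 3 chars):
  'tag' (len=3): no
  'bag' (len=3): no
  'dig' (len=3): no
  'map' (len=3): no
  'map' (len=3): no
Matching words: []
Total: 0

0


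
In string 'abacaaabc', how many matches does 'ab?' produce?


Pattern 'ab?' matches 'a' optionally followed by 'b'.
String: 'abacaaabc'
Scanning left to right for 'a' then checking next char:
  Match 1: 'ab' (a followed by b)
  Match 2: 'a' (a not followed by b)
  Match 3: 'a' (a not followed by b)
  Match 4: 'a' (a not followed by b)
  Match 5: 'ab' (a followed by b)
Total matches: 5

5


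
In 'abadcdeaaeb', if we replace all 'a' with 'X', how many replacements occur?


re.sub('a', 'X', text) replaces every occurrence of 'a' with 'X'.
Text: 'abadcdeaaeb'
Scanning for 'a':
  pos 0: 'a' -> replacement #1
  pos 2: 'a' -> replacement #2
  pos 7: 'a' -> replacement #3
  pos 8: 'a' -> replacement #4
Total replacements: 4

4


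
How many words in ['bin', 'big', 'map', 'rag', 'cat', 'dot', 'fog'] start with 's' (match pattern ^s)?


Pattern ^s anchors to start of word. Check which words begin with 's':
  'bin' -> no
  'big' -> no
  'map' -> no
  'rag' -> no
  'cat' -> no
  'dot' -> no
  'fog' -> no
Matching words: []
Count: 0

0


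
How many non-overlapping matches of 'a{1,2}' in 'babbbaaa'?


Pattern 'a{1,2}' matches between 1 and 2 consecutive a's (greedy).
String: 'babbbaaa'
Finding runs of a's and applying greedy matching:
  Run at pos 1: 'a' (length 1)
  Run at pos 5: 'aaa' (length 3)
Matches: ['a', 'aa', 'a']
Count: 3

3


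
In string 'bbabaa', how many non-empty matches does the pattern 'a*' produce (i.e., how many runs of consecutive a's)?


Pattern 'a*' matches zero or more a's. We want non-empty runs of consecutive a's.
String: 'bbabaa'
Walking through the string to find runs of a's:
  Run 1: positions 2-2 -> 'a'
  Run 2: positions 4-5 -> 'aa'
Non-empty runs found: ['a', 'aa']
Count: 2

2


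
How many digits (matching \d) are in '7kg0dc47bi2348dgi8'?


\d matches any digit 0-9.
Scanning '7kg0dc47bi2348dgi8':
  pos 0: '7' -> DIGIT
  pos 3: '0' -> DIGIT
  pos 6: '4' -> DIGIT
  pos 7: '7' -> DIGIT
  pos 10: '2' -> DIGIT
  pos 11: '3' -> DIGIT
  pos 12: '4' -> DIGIT
  pos 13: '8' -> DIGIT
  pos 17: '8' -> DIGIT
Digits found: ['7', '0', '4', '7', '2', '3', '4', '8', '8']
Total: 9

9


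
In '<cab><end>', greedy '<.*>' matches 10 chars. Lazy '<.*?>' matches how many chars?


Greedy '<.*>' tries to match as MUCH as possible.
Lazy '<.*?>' tries to match as LITTLE as possible.

String: '<cab><end>'
Greedy '<.*>' starts at first '<' and extends to the LAST '>': '<cab><end>' (10 chars)
Lazy '<.*?>' starts at first '<' and stops at the FIRST '>': '<cab>' (5 chars)

5


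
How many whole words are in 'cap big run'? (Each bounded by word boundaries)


Word boundaries (\b) mark the start/end of each word.
Text: 'cap big run'
Splitting by whitespace:
  Word 1: 'cap'
  Word 2: 'big'
  Word 3: 'run'
Total whole words: 3

3


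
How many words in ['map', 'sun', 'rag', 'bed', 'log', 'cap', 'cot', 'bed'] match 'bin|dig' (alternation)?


Alternation 'bin|dig' matches either 'bin' or 'dig'.
Checking each word:
  'map' -> no
  'sun' -> no
  'rag' -> no
  'bed' -> no
  'log' -> no
  'cap' -> no
  'cot' -> no
  'bed' -> no
Matches: []
Count: 0

0


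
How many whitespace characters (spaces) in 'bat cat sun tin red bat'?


\s matches whitespace characters (spaces, tabs, etc.).
Text: 'bat cat sun tin red bat'
This text has 6 words separated by spaces.
Number of spaces = number of words - 1 = 6 - 1 = 5

5


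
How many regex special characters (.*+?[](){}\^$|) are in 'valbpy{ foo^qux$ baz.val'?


Regex special characters are: . * + ? [ ] ( ) { } \ ^ $ |
Scanning 'valbpy{ foo^qux$ baz.val':
  pos 6: '{' -> SPECIAL
  pos 11: '^' -> SPECIAL
  pos 15: '$' -> SPECIAL
  pos 20: '.' -> SPECIAL
Special chars found: ['{', '^', '$', '.']
Total: 4

4


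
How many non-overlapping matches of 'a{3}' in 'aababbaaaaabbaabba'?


Pattern 'a{3}' matches exactly 3 consecutive a's (greedy, non-overlapping).
String: 'aababbaaaaabbaabba'
Scanning for runs of a's:
  Run at pos 0: 'aa' (length 2) -> 0 match(es)
  Run at pos 3: 'a' (length 1) -> 0 match(es)
  Run at pos 6: 'aaaaa' (length 5) -> 1 match(es)
  Run at pos 13: 'aa' (length 2) -> 0 match(es)
  Run at pos 17: 'a' (length 1) -> 0 match(es)
Matches found: ['aaa']
Total: 1

1


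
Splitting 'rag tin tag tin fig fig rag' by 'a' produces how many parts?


Splitting by 'a' breaks the string at each occurrence of the separator.
Text: 'rag tin tag tin fig fig rag'
Parts after split:
  Part 1: 'r'
  Part 2: 'g tin t'
  Part 3: 'g tin fig fig r'
  Part 4: 'g'
Total parts: 4

4


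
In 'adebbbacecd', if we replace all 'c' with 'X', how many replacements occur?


re.sub('c', 'X', text) replaces every occurrence of 'c' with 'X'.
Text: 'adebbbacecd'
Scanning for 'c':
  pos 7: 'c' -> replacement #1
  pos 9: 'c' -> replacement #2
Total replacements: 2

2


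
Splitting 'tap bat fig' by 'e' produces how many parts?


Splitting by 'e' breaks the string at each occurrence of the separator.
Text: 'tap bat fig'
Parts after split:
  Part 1: 'tap bat fig'
Total parts: 1

1


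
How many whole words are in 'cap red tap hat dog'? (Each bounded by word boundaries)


Word boundaries (\b) mark the start/end of each word.
Text: 'cap red tap hat dog'
Splitting by whitespace:
  Word 1: 'cap'
  Word 2: 'red'
  Word 3: 'tap'
  Word 4: 'hat'
  Word 5: 'dog'
Total whole words: 5

5


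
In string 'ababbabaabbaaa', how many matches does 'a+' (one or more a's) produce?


Pattern 'a+' matches one or more consecutive a's.
String: 'ababbabaabbaaa'
Scanning for runs of a:
  Match 1: 'a' (length 1)
  Match 2: 'a' (length 1)
  Match 3: 'a' (length 1)
  Match 4: 'aa' (length 2)
  Match 5: 'aaa' (length 3)
Total matches: 5

5


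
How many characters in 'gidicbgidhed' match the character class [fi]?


Character class [fi] matches any of: {f, i}
Scanning string 'gidicbgidhed' character by character:
  pos 0: 'g' -> no
  pos 1: 'i' -> MATCH
  pos 2: 'd' -> no
  pos 3: 'i' -> MATCH
  pos 4: 'c' -> no
  pos 5: 'b' -> no
  pos 6: 'g' -> no
  pos 7: 'i' -> MATCH
  pos 8: 'd' -> no
  pos 9: 'h' -> no
  pos 10: 'e' -> no
  pos 11: 'd' -> no
Total matches: 3

3


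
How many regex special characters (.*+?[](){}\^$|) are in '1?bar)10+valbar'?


Regex special characters are: . * + ? [ ] ( ) { } \ ^ $ |
Scanning '1?bar)10+valbar':
  pos 1: '?' -> SPECIAL
  pos 5: ')' -> SPECIAL
  pos 8: '+' -> SPECIAL
Special chars found: ['?', ')', '+']
Total: 3

3


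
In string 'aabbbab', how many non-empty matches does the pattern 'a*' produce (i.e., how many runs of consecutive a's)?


Pattern 'a*' matches zero or more a's. We want non-empty runs of consecutive a's.
String: 'aabbbab'
Walking through the string to find runs of a's:
  Run 1: positions 0-1 -> 'aa'
  Run 2: positions 5-5 -> 'a'
Non-empty runs found: ['aa', 'a']
Count: 2

2


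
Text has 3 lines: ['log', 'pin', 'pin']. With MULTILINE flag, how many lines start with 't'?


With MULTILINE flag, ^ matches the start of each line.
Lines: ['log', 'pin', 'pin']
Checking which lines start with 't':
  Line 1: 'log' -> no
  Line 2: 'pin' -> no
  Line 3: 'pin' -> no
Matching lines: []
Count: 0

0


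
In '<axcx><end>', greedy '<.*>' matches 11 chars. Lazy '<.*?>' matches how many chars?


Greedy '<.*>' tries to match as MUCH as possible.
Lazy '<.*?>' tries to match as LITTLE as possible.

String: '<axcx><end>'
Greedy '<.*>' starts at first '<' and extends to the LAST '>': '<axcx><end>' (11 chars)
Lazy '<.*?>' starts at first '<' and stops at the FIRST '>': '<axcx>' (6 chars)

6


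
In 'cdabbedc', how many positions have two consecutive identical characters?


Looking for consecutive identical characters in 'cdabbedc':
  pos 0-1: 'c' vs 'd' -> different
  pos 1-2: 'd' vs 'a' -> different
  pos 2-3: 'a' vs 'b' -> different
  pos 3-4: 'b' vs 'b' -> MATCH ('bb')
  pos 4-5: 'b' vs 'e' -> different
  pos 5-6: 'e' vs 'd' -> different
  pos 6-7: 'd' vs 'c' -> different
Consecutive identical pairs: ['bb']
Count: 1

1


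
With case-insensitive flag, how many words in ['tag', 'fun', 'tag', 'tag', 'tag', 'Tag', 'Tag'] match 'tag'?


Case-insensitive matching: compare each word's lowercase form to 'tag'.
  'tag' -> lower='tag' -> MATCH
  'fun' -> lower='fun' -> no
  'tag' -> lower='tag' -> MATCH
  'tag' -> lower='tag' -> MATCH
  'tag' -> lower='tag' -> MATCH
  'Tag' -> lower='tag' -> MATCH
  'Tag' -> lower='tag' -> MATCH
Matches: ['tag', 'tag', 'tag', 'tag', 'Tag', 'Tag']
Count: 6

6


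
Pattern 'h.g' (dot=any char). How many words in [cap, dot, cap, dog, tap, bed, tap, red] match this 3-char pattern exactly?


Pattern 'h.g' means: starts with 'h', any single char, ends with 'g'.
Checking each word (must be exactly 3 chars):
  'cap' (len=3): no
  'dot' (len=3): no
  'cap' (len=3): no
  'dog' (len=3): no
  'tap' (len=3): no
  'bed' (len=3): no
  'tap' (len=3): no
  'red' (len=3): no
Matching words: []
Total: 0

0


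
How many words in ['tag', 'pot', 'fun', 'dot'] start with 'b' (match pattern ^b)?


Pattern ^b anchors to start of word. Check which words begin with 'b':
  'tag' -> no
  'pot' -> no
  'fun' -> no
  'dot' -> no
Matching words: []
Count: 0

0


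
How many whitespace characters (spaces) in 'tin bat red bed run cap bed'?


\s matches whitespace characters (spaces, tabs, etc.).
Text: 'tin bat red bed run cap bed'
This text has 7 words separated by spaces.
Number of spaces = number of words - 1 = 7 - 1 = 6

6


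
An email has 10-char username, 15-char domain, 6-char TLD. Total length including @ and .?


An email address has format: username@domain.tld
Username length: 10
'@' character: 1
Domain length: 15
'.' character: 1
TLD length: 6
Total = 10 + 1 + 15 + 1 + 6 = 33

33


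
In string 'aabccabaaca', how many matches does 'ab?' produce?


Pattern 'ab?' matches 'a' optionally followed by 'b'.
String: 'aabccabaaca'
Scanning left to right for 'a' then checking next char:
  Match 1: 'a' (a not followed by b)
  Match 2: 'ab' (a followed by b)
  Match 3: 'ab' (a followed by b)
  Match 4: 'a' (a not followed by b)
  Match 5: 'a' (a not followed by b)
  Match 6: 'a' (a not followed by b)
Total matches: 6

6


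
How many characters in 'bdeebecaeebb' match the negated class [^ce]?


Negated class [^ce] matches any char NOT in {c, e}
Scanning 'bdeebecaeebb':
  pos 0: 'b' -> MATCH
  pos 1: 'd' -> MATCH
  pos 2: 'e' -> no (excluded)
  pos 3: 'e' -> no (excluded)
  pos 4: 'b' -> MATCH
  pos 5: 'e' -> no (excluded)
  pos 6: 'c' -> no (excluded)
  pos 7: 'a' -> MATCH
  pos 8: 'e' -> no (excluded)
  pos 9: 'e' -> no (excluded)
  pos 10: 'b' -> MATCH
  pos 11: 'b' -> MATCH
Total matches: 6

6


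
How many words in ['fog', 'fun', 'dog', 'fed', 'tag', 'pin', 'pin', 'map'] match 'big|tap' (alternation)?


Alternation 'big|tap' matches either 'big' or 'tap'.
Checking each word:
  'fog' -> no
  'fun' -> no
  'dog' -> no
  'fed' -> no
  'tag' -> no
  'pin' -> no
  'pin' -> no
  'map' -> no
Matches: []
Count: 0

0


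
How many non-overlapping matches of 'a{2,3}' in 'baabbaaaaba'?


Pattern 'a{2,3}' matches between 2 and 3 consecutive a's (greedy).
String: 'baabbaaaaba'
Finding runs of a's and applying greedy matching:
  Run at pos 1: 'aa' (length 2)
  Run at pos 5: 'aaaa' (length 4)
  Run at pos 10: 'a' (length 1)
Matches: ['aa', 'aaa']
Count: 2

2


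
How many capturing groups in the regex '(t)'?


To count capturing groups, count each '(' that starts a group.
Pattern: '(t)'
Walking through the pattern:
  Position 0: '(' -> group #1
Total capturing groups: 1

1


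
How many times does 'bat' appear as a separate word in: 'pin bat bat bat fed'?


Scanning each word for exact match 'bat':
  Word 1: 'pin' -> no
  Word 2: 'bat' -> MATCH
  Word 3: 'bat' -> MATCH
  Word 4: 'bat' -> MATCH
  Word 5: 'fed' -> no
Total matches: 3

3


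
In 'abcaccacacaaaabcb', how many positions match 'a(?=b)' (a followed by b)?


Lookahead 'a(?=b)' matches 'a' only when followed by 'b'.
String: 'abcaccacacaaaabcb'
Checking each position where char is 'a':
  pos 0: 'a' -> MATCH (next='b')
  pos 3: 'a' -> no (next='c')
  pos 6: 'a' -> no (next='c')
  pos 8: 'a' -> no (next='c')
  pos 10: 'a' -> no (next='a')
  pos 11: 'a' -> no (next='a')
  pos 12: 'a' -> no (next='a')
  pos 13: 'a' -> MATCH (next='b')
Matching positions: [0, 13]
Count: 2

2


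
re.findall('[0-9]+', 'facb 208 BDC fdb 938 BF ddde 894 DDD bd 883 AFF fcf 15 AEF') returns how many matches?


Pattern '[0-9]+' finds one or more digits.
Text: 'facb 208 BDC fdb 938 BF ddde 894 DDD bd 883 AFF fcf 15 AEF'
Scanning for matches:
  Match 1: '208'
  Match 2: '938'
  Match 3: '894'
  Match 4: '883'
  Match 5: '15'
Total matches: 5

5


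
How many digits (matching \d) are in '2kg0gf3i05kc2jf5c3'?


\d matches any digit 0-9.
Scanning '2kg0gf3i05kc2jf5c3':
  pos 0: '2' -> DIGIT
  pos 3: '0' -> DIGIT
  pos 6: '3' -> DIGIT
  pos 8: '0' -> DIGIT
  pos 9: '5' -> DIGIT
  pos 12: '2' -> DIGIT
  pos 15: '5' -> DIGIT
  pos 17: '3' -> DIGIT
Digits found: ['2', '0', '3', '0', '5', '2', '5', '3']
Total: 8

8


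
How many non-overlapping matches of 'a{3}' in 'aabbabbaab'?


Pattern 'a{3}' matches exactly 3 consecutive a's (greedy, non-overlapping).
String: 'aabbabbaab'
Scanning for runs of a's:
  Run at pos 0: 'aa' (length 2) -> 0 match(es)
  Run at pos 4: 'a' (length 1) -> 0 match(es)
  Run at pos 7: 'aa' (length 2) -> 0 match(es)
Matches found: []
Total: 0

0


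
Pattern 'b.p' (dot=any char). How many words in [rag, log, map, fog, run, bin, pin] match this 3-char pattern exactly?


Pattern 'b.p' means: starts with 'b', any single char, ends with 'p'.
Checking each word (must be exactly 3 chars):
  'rag' (len=3): no
  'log' (len=3): no
  'map' (len=3): no
  'fog' (len=3): no
  'run' (len=3): no
  'bin' (len=3): no
  'pin' (len=3): no
Matching words: []
Total: 0

0
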